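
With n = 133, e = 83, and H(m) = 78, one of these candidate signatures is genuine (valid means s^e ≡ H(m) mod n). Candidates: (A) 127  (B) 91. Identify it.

Candidate A: 127^2 = 16129 ≡ 36; 127^4 ≡ 36^2 = 1296 ≡ 99; 127^8 ≡ 99^2 = 9801 ≡ 92; 127^16 ≡ 92^2 = 8464 ≡ 85; 127^32 ≡ 85^2 = 7225 ≡ 43; 127^64 ≡ 43^2 = 1849 ≡ 120; 83 = 64 + 16 + 2 + 1, so 127^83 ≡ 120·85·36·127 ≡ 78 (mod 133)
  → matches H(m) = 78
Candidate B: 91^2 = 8281 ≡ 35; 91^4 ≡ 35^2 = 1225 ≡ 28; 91^8 ≡ 28^2 = 784 ≡ 119; 91^16 ≡ 119^2 = 14161 ≡ 63; 91^32 ≡ 63^2 = 3969 ≡ 112; 91^64 ≡ 112^2 = 12544 ≡ 42; 83 = 64 + 16 + 2 + 1, so 91^83 ≡ 42·63·35·91 ≡ 98 (mod 133)

A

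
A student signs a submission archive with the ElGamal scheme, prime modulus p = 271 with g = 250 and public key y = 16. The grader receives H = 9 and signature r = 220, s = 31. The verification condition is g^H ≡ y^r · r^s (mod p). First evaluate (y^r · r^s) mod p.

241

16^220 mod 271 = 158
220^31 mod 271 = 89
y^r · r^s ≡ 158·89 = 14062 ≡ 241 (mod 271)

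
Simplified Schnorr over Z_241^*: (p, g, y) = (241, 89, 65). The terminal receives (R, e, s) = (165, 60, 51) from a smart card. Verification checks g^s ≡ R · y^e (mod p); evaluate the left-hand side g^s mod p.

Squares mod 241: 89^1≡89, 89^2≡209, 89^4≡60, 89^8≡226, 89^16≡225, 89^32≡15
51 = 32 + 16 + 2 + 1, so 89^51 ≡ 15·225·209·89 ≡ 44 (mod 241)

44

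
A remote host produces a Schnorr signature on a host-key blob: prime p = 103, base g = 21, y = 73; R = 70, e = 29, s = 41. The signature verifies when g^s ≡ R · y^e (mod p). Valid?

no

g^s mod p:
21^2 = 441 ≡ 29
21^4 ≡ 29^2 = 841 ≡ 17
21^8 ≡ 17^2 = 289 ≡ 83
21^16 ≡ 83^2 = 6889 ≡ 91
21^32 ≡ 91^2 = 8281 ≡ 41
41 = 32 + 8 + 1, so 21^41 ≡ 41·83·21 ≡ 84 (mod 103)
R · y^e mod p:
73^2 = 5329 ≡ 76
73^4 ≡ 76^2 = 5776 ≡ 8
73^8 ≡ 8^2 = 64
73^16 ≡ 64^2 = 4096 ≡ 79
29 = 16 + 8 + 4 + 1, so 73^29 ≡ 79·64·8·73 ≡ 3 (mod 103)
70·3 = 210 ≡ 4 (mod 103)
84 ≠ 4; the check fails.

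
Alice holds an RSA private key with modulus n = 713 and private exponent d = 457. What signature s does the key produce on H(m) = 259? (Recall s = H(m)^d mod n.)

633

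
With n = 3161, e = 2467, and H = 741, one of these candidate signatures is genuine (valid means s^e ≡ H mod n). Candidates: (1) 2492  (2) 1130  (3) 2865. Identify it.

Candidate 1: 2492^2467 mod 3161 = 2486
Candidate 2: 1130^2467 mod 3161 = 2058
Candidate 3: 2865^2467 mod 3161 = 741
  → matches H = 741

3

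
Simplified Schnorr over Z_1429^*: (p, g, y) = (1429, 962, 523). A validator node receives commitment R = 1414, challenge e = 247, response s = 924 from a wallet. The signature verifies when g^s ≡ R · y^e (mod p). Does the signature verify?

verifies

g^s mod p:
962^2 = 925444 ≡ 881
962^4 ≡ 881^2 = 776161 ≡ 214
962^8 ≡ 214^2 = 45796 ≡ 68
962^16 ≡ 68^2 = 4624 ≡ 337
962^32 ≡ 337^2 = 113569 ≡ 678
962^64 ≡ 678^2 = 459684 ≡ 975
962^128 ≡ 975^2 = 950625 ≡ 340
962^256 ≡ 340^2 = 115600 ≡ 1280
962^512 ≡ 1280^2 = 1638400 ≡ 766
924 = 512 + 256 + 128 + 16 + 8 + 4, so 962^924 ≡ 766·1280·340·337·68·214 ≡ 806 (mod 1429)
R · y^e mod p:
523^2 = 273529 ≡ 590
523^4 ≡ 590^2 = 348100 ≡ 853
523^8 ≡ 853^2 = 727609 ≡ 248
523^16 ≡ 248^2 = 61504 ≡ 57
523^32 ≡ 57^2 = 3249 ≡ 391
523^64 ≡ 391^2 = 152881 ≡ 1407
523^128 ≡ 1407^2 = 1979649 ≡ 484
247 = 128 + 64 + 32 + 16 + 4 + 2 + 1, so 523^247 ≡ 484·1407·391·57·853·590·523 ≡ 1280 (mod 1429)
1414·1280 = 1809920 ≡ 806 (mod 1429)
806 ≡ 806 (mod 1429); signature holds.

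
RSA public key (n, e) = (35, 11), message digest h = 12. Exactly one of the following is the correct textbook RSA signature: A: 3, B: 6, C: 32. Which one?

Candidate A: Squares mod 35: 3^1≡3, 3^2≡9, 3^4≡11, 3^8≡16; 11 = 8 + 2 + 1, so 3^11 ≡ 16·9·3 ≡ 12 (mod 35)
  → matches h = 12
Candidate B: Squares mod 35: 6^1≡6, 6^2≡1, 6^4≡1, 6^8≡1; 11 = 8 + 2 + 1, so 6^11 ≡ 1·1·6 ≡ 6 (mod 35)
Candidate C: Squares mod 35: 32^1≡32, 32^2≡9, 32^4≡11, 32^8≡16; 11 = 8 + 2 + 1, so 32^11 ≡ 16·9·32 ≡ 23 (mod 35)

A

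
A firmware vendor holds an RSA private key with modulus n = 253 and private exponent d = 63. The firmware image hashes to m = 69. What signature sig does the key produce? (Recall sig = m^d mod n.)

115

m^2 ≡ 69^2 = 4761 ≡ 207
m^4 ≡ 207^2 = 42849 ≡ 92
m^8 ≡ 92^2 = 8464 ≡ 115
m^16 ≡ 115^2 = 13225 ≡ 69
m^32 ≡ 69^2 = 4761 ≡ 207
63 = 32 + 16 + 8 + 4 + 2 + 1, so m^63 ≡ 207·69·115·92·207·69 ≡ 115 (mod 253)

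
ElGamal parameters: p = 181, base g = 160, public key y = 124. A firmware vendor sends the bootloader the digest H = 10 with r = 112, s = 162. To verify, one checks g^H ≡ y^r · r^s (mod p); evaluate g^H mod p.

108

160^10 mod 181 = 108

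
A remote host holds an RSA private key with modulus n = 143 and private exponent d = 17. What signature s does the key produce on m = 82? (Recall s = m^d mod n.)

m^17 mod 143 = 36

36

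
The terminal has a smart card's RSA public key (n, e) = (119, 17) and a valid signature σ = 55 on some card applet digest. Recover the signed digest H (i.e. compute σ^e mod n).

55

σ^2 ≡ 55^2 = 3025 ≡ 50
σ^4 ≡ 50^2 = 2500 ≡ 1
σ^8 ≡ 1^2 = 1
σ^16 ≡ 1^2 = 1
17 = 16 + 1, so σ^17 ≡ 1·55 ≡ 55 (mod 119)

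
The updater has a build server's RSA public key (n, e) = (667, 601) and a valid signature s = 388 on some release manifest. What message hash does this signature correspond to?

s^2 ≡ 388^2 = 150544 ≡ 469
s^4 ≡ 469^2 = 219961 ≡ 518
s^8 ≡ 518^2 = 268324 ≡ 190
s^16 ≡ 190^2 = 36100 ≡ 82
s^32 ≡ 82^2 = 6724 ≡ 54
s^64 ≡ 54^2 = 2916 ≡ 248
s^128 ≡ 248^2 = 61504 ≡ 140
s^256 ≡ 140^2 = 19600 ≡ 257
s^512 ≡ 257^2 = 66049 ≡ 16
601 = 512 + 64 + 16 + 8 + 1, so s^601 ≡ 16·248·82·190·388 ≡ 21 (mod 667)

21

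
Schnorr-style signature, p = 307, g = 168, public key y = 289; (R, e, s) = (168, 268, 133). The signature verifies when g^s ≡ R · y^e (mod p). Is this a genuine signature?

g^s mod p:
Squares mod 307: 168^1≡168, 168^2≡287, 168^4≡93, 168^8≡53, 168^16≡46, 168^32≡274, 168^64≡168, 168^128≡287
133 = 128 + 4 + 1, so 168^133 ≡ 287·93·168 ≡ 46 (mod 307)
R · y^e mod p:
Squares mod 307: 289^1≡289, 289^2≡17, 289^4≡289, 289^8≡17, 289^16≡289, 289^32≡17, 289^64≡289, 289^128≡17, 289^256≡289
268 = 256 + 8 + 4, so 289^268 ≡ 289·17·289 ≡ 289 (mod 307)
168·289 = 48552 ≡ 46 (mod 307)
46 ≡ 46 (mod 307); signature holds.

genuine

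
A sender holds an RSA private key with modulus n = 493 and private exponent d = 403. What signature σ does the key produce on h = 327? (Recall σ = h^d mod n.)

438

Squares mod 493: h^1≡327, h^2≡441, h^4≡239, h^8≡426, h^16≡52, h^32≡239, h^64≡426, h^128≡52, h^256≡239
403 = 256 + 128 + 16 + 2 + 1, so h^403 ≡ 239·52·52·441·327 ≡ 438 (mod 493)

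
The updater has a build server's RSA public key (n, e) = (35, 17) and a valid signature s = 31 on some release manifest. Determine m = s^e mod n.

s^17 mod 35 = 26

26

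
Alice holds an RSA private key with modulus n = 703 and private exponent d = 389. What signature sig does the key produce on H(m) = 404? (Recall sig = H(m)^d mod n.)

(H(m))^2 ≡ 404^2 = 163216 ≡ 120
(H(m))^4 ≡ 120^2 = 14400 ≡ 340
(H(m))^8 ≡ 340^2 = 115600 ≡ 308
(H(m))^16 ≡ 308^2 = 94864 ≡ 662
(H(m))^32 ≡ 662^2 = 438244 ≡ 275
(H(m))^64 ≡ 275^2 = 75625 ≡ 404
(H(m))^128 ≡ 404^2 = 163216 ≡ 120
(H(m))^256 ≡ 120^2 = 14400 ≡ 340
389 = 256 + 128 + 4 + 1, so (H(m))^389 ≡ 340·120·340·404 ≡ 120 (mod 703)

120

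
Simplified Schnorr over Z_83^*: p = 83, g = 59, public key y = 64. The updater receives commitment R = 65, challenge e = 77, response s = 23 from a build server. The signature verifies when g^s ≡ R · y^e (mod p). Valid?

g^s mod p:
59^2 = 3481 ≡ 78
59^4 ≡ 78^2 = 6084 ≡ 25
59^8 ≡ 25^2 = 625 ≡ 44
59^16 ≡ 44^2 = 1936 ≡ 27
23 = 16 + 4 + 2 + 1, so 59^23 ≡ 27·25·78·59 ≡ 75 (mod 83)
R · y^e mod p:
64^2 = 4096 ≡ 29
64^4 ≡ 29^2 = 841 ≡ 11
64^8 ≡ 11^2 = 121 ≡ 38
64^16 ≡ 38^2 = 1444 ≡ 33
64^32 ≡ 33^2 = 1089 ≡ 10
64^64 ≡ 10^2 = 100 ≡ 17
77 = 64 + 8 + 4 + 1, so 64^77 ≡ 17·38·11·64 ≡ 27 (mod 83)
65·27 = 1755 ≡ 12 (mod 83)
75 ≠ 12; the check fails.

no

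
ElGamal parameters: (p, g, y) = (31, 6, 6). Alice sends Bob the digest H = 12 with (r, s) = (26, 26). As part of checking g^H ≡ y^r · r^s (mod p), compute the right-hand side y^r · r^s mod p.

6^2 = 36 ≡ 5
6^4 ≡ 5^2 = 25
6^8 ≡ 25^2 = 625 ≡ 5
6^16 ≡ 5^2 = 25
26 = 16 + 8 + 2, so 6^26 ≡ 25·5·5 ≡ 5 (mod 31)
26^2 = 676 ≡ 25
26^4 ≡ 25^2 = 625 ≡ 5
26^8 ≡ 5^2 = 25
26^16 ≡ 25^2 = 625 ≡ 5
26 = 16 + 8 + 2, so 26^26 ≡ 5·25·25 ≡ 25 (mod 31)
y^r · r^s ≡ 5·25 = 125 ≡ 1 (mod 31)

1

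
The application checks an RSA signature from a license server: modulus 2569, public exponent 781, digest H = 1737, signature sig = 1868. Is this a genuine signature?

forged

sig^2 ≡ 1868^2 = 3489424 ≡ 722
sig^4 ≡ 722^2 = 521284 ≡ 2346
sig^8 ≡ 2346^2 = 5503716 ≡ 918
sig^16 ≡ 918^2 = 842724 ≡ 92
sig^32 ≡ 92^2 = 8464 ≡ 757
sig^64 ≡ 757^2 = 573049 ≡ 162
sig^128 ≡ 162^2 = 26244 ≡ 554
sig^256 ≡ 554^2 = 306916 ≡ 1205
sig^512 ≡ 1205^2 = 1452025 ≡ 540
781 = 512 + 256 + 8 + 4 + 1, so sig^781 ≡ 540·1205·918·2346·1868 ≡ 832 (mod 2569)
sig^781 mod 2569 = 832, but H = 1737.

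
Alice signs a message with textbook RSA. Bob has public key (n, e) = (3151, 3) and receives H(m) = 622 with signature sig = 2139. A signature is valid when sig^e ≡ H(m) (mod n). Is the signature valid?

invalid

sig^2 ≡ 2139^2 = 4575321 ≡ 69
3 = 2 + 1, so sig^3 ≡ 69·2139 ≡ 2645 (mod 3151)
The recovered value 2645 does not match the digest 622.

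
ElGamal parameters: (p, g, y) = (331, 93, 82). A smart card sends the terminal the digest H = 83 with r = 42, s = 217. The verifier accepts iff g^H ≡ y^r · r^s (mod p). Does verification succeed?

Left side g^H mod p:
93^2 = 8649 ≡ 43
93^4 ≡ 43^2 = 1849 ≡ 194
93^8 ≡ 194^2 = 37636 ≡ 233
93^16 ≡ 233^2 = 54289 ≡ 5
93^32 ≡ 5^2 = 25
93^64 ≡ 25^2 = 625 ≡ 294
83 = 64 + 16 + 2 + 1, so 93^83 ≡ 294·5·43·93 ≡ 301 (mod 331)
Right side y^r · r^s mod p:
82^2 = 6724 ≡ 104
82^4 ≡ 104^2 = 10816 ≡ 224
82^8 ≡ 224^2 = 50176 ≡ 195
82^16 ≡ 195^2 = 38025 ≡ 291
82^32 ≡ 291^2 = 84681 ≡ 276
42 = 32 + 8 + 2, so 82^42 ≡ 276·195·104 ≡ 70 (mod 331)
42^2 = 1764 ≡ 109
42^4 ≡ 109^2 = 11881 ≡ 296
42^8 ≡ 296^2 = 87616 ≡ 232
42^16 ≡ 232^2 = 53824 ≡ 202
42^32 ≡ 202^2 = 40804 ≡ 91
42^64 ≡ 91^2 = 8281 ≡ 6
42^128 ≡ 6^2 = 36
217 = 128 + 64 + 16 + 8 + 1, so 42^217 ≡ 36·6·202·232·42 ≡ 237 (mod 331)
70·237 = 16590 ≡ 40 (mod 331)
301 ≠ 40, so verification fails.

fails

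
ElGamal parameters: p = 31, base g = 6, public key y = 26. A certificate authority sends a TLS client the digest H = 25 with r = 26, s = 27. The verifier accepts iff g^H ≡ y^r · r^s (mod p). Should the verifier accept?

accept

Left side g^H mod p:
6^25 mod 31 = 6
Right side y^r · r^s mod p:
26^26 mod 31 = 25
26^27 mod 31 = 30
25·30 = 750 ≡ 6 (mod 31)
6 ≡ 6 (mod 31), so the signature is genuine.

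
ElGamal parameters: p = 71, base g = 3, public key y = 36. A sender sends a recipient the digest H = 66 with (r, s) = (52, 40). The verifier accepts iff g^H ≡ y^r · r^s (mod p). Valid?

Left side g^H mod p:
Squares mod 71: 3^1≡3, 3^2≡9, 3^4≡10, 3^8≡29, 3^16≡60, 3^32≡50, 3^64≡15
66 = 64 + 2, so 3^66 ≡ 15·9 ≡ 64 (mod 71)
Right side y^r · r^s mod p:
Squares mod 71: 36^1≡36, 36^2≡18, 36^4≡40, 36^8≡38, 36^16≡24, 36^32≡8
52 = 32 + 16 + 4, so 36^52 ≡ 8·24·40 ≡ 12 (mod 71)
Squares mod 71: 52^1≡52, 52^2≡6, 52^4≡36, 52^8≡18, 52^16≡40, 52^32≡38
40 = 32 + 8, so 52^40 ≡ 38·18 ≡ 45 (mod 71)
12·45 = 540 ≡ 43 (mod 71)
64 ≠ 43, so verification fails.

no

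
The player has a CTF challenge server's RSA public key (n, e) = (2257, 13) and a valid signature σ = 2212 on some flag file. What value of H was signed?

1398

σ^2 ≡ 2212^2 = 4892944 ≡ 2025
σ^4 ≡ 2025^2 = 4100625 ≡ 1913
σ^8 ≡ 1913^2 = 3659569 ≡ 972
13 = 8 + 4 + 1, so σ^13 ≡ 972·1913·2212 ≡ 1398 (mod 2257)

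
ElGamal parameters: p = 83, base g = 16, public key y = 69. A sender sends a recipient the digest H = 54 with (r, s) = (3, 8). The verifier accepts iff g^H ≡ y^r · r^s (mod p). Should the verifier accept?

reject

Left side g^H mod p:
Squares mod 83: 16^1≡16, 16^2≡7, 16^4≡49, 16^8≡77, 16^16≡36, 16^32≡51
54 = 32 + 16 + 4 + 2, so 16^54 ≡ 51·36·49·7 ≡ 27 (mod 83)
Right side y^r · r^s mod p:
Squares mod 83: 69^1≡69, 69^2≡30
3 = 2 + 1, so 69^3 ≡ 30·69 ≡ 78 (mod 83)
Squares mod 83: 3^1≡3, 3^2≡9, 3^4≡81, 3^8≡4
3^8 ≡ 4 (mod 83)
78·4 = 312 ≡ 63 (mod 83)
27 ≠ 63, so verification fails.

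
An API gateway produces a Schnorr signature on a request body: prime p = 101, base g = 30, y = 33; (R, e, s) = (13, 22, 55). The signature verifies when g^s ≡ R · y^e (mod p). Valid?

g^s mod p:
30^2 = 900 ≡ 92
30^4 ≡ 92^2 = 8464 ≡ 81
30^8 ≡ 81^2 = 6561 ≡ 97
30^16 ≡ 97^2 = 9409 ≡ 16
30^32 ≡ 16^2 = 256 ≡ 54
55 = 32 + 16 + 4 + 2 + 1, so 30^55 ≡ 54·16·81·92·30 ≡ 6 (mod 101)
R · y^e mod p:
33^2 = 1089 ≡ 79
33^4 ≡ 79^2 = 6241 ≡ 80
33^8 ≡ 80^2 = 6400 ≡ 37
33^16 ≡ 37^2 = 1369 ≡ 56
22 = 16 + 4 + 2, so 33^22 ≡ 56·80·79 ≡ 16 (mod 101)
13·16 = 208 ≡ 6 (mod 101)
6 ≡ 6 (mod 101); signature holds.

yes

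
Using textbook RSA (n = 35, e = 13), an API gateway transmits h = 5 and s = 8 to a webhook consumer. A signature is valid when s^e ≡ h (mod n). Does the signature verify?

s^2 ≡ 8^2 = 64 ≡ 29
s^4 ≡ 29^2 = 841 ≡ 1
s^8 ≡ 1^2 = 1
13 = 8 + 4 + 1, so s^13 ≡ 1·1·8 ≡ 8 (mod 35)
s^13 mod 35 = 8, but h = 5.

does not verify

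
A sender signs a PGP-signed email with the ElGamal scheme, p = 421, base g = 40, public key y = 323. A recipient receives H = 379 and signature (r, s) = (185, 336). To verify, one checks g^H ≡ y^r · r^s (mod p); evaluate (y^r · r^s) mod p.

Squares mod 421: 323^1≡323, 323^2≡342, 323^4≡347, 323^8≡3, 323^16≡9, 323^32≡81, 323^64≡246, 323^128≡313
185 = 128 + 32 + 16 + 8 + 1, so 323^185 ≡ 313·81·9·3·323 ≡ 207 (mod 421)
Squares mod 421: 185^1≡185, 185^2≡124, 185^4≡220, 185^8≡406, 185^16≡225, 185^32≡105, 185^64≡79, 185^128≡347, 185^256≡3
336 = 256 + 64 + 16, so 185^336 ≡ 3·79·225 ≡ 279 (mod 421)
y^r · r^s ≡ 207·279 = 57753 ≡ 76 (mod 421)

76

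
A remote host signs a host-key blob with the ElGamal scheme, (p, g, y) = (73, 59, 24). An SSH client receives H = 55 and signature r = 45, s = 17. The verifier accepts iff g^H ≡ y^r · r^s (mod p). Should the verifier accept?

Left side g^H mod p:
59^2 = 3481 ≡ 50
59^4 ≡ 50^2 = 2500 ≡ 18
59^8 ≡ 18^2 = 324 ≡ 32
59^16 ≡ 32^2 = 1024 ≡ 2
59^32 ≡ 2^2 = 4
55 = 32 + 16 + 4 + 2 + 1, so 59^55 ≡ 4·2·18·50·59 ≡ 13 (mod 73)
Right side y^r · r^s mod p:
24^2 = 576 ≡ 65
24^4 ≡ 65^2 = 4225 ≡ 64
24^8 ≡ 64^2 = 4096 ≡ 8
24^16 ≡ 8^2 = 64
24^32 ≡ 64^2 = 4096 ≡ 8
45 = 32 + 8 + 4 + 1, so 24^45 ≡ 8·8·64·24 ≡ 46 (mod 73)
45^2 = 2025 ≡ 54
45^4 ≡ 54^2 = 2916 ≡ 69
45^8 ≡ 69^2 = 4761 ≡ 16
45^16 ≡ 16^2 = 256 ≡ 37
17 = 16 + 1, so 45^17 ≡ 37·45 ≡ 59 (mod 73)
46·59 = 2714 ≡ 13 (mod 73)
13 ≡ 13 (mod 73), so the signature is genuine.

accept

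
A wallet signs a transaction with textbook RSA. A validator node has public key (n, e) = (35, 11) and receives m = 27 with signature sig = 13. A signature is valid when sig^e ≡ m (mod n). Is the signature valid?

sig^2 ≡ 13^2 = 169 ≡ 29
sig^4 ≡ 29^2 = 841 ≡ 1
sig^8 ≡ 1^2 = 1
11 = 8 + 2 + 1, so sig^11 ≡ 1·29·13 ≡ 27 (mod 35)
Since 27 equals the digest 27, verification succeeds.

valid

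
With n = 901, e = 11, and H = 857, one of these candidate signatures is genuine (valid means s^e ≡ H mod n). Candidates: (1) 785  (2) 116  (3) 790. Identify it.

Candidate 1: Squares mod 901: 785^1≡785, 785^2≡842, 785^4≡778, 785^8≡713; 11 = 8 + 2 + 1, so 785^11 ≡ 713·842·785 ≡ 857 (mod 901)
  → matches H = 857
Candidate 2: Squares mod 901: 116^1≡116, 116^2≡842, 116^4≡778, 116^8≡713; 11 = 8 + 2 + 1, so 116^11 ≡ 713·842·116 ≡ 44 (mod 901)
Candidate 3: Squares mod 901: 790^1≡790, 790^2≡608, 790^4≡254, 790^8≡545; 11 = 8 + 2 + 1, so 790^11 ≡ 545·608·790 ≡ 563 (mod 901)

1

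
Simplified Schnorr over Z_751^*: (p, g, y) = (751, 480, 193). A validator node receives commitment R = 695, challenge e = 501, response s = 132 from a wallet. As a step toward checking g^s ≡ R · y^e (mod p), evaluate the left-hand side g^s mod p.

480^2 = 230400 ≡ 594
480^4 ≡ 594^2 = 352836 ≡ 617
480^8 ≡ 617^2 = 380689 ≡ 683
480^16 ≡ 683^2 = 466489 ≡ 118
480^32 ≡ 118^2 = 13924 ≡ 406
480^64 ≡ 406^2 = 164836 ≡ 367
480^128 ≡ 367^2 = 134689 ≡ 260
132 = 128 + 4, so 480^132 ≡ 260·617 ≡ 457 (mod 751)

457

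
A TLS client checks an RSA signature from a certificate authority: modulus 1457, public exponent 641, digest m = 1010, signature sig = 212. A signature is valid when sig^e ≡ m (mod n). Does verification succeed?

sig^2 ≡ 212^2 = 44944 ≡ 1234
sig^4 ≡ 1234^2 = 1522756 ≡ 191
sig^8 ≡ 191^2 = 36481 ≡ 56
sig^16 ≡ 56^2 = 3136 ≡ 222
sig^32 ≡ 222^2 = 49284 ≡ 1203
sig^64 ≡ 1203^2 = 1447209 ≡ 408
sig^128 ≡ 408^2 = 166464 ≡ 366
sig^256 ≡ 366^2 = 133956 ≡ 1369
sig^512 ≡ 1369^2 = 1874161 ≡ 459
641 = 512 + 128 + 1, so sig^641 ≡ 459·366·212 ≡ 1277 (mod 1457)
1277 ≠ 1010, so verification fails.

fails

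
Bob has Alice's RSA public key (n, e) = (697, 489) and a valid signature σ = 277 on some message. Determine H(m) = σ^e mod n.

Squares mod 697: σ^1≡277, σ^2≡59, σ^4≡693, σ^8≡16, σ^16≡256, σ^32≡18, σ^64≡324, σ^128≡426, σ^256≡256
489 = 256 + 128 + 64 + 32 + 8 + 1, so σ^489 ≡ 256·426·324·18·16·277 ≡ 250 (mod 697)

250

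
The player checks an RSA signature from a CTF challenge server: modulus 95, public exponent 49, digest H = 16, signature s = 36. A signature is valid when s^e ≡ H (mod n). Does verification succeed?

passes

s^2 ≡ 36^2 = 1296 ≡ 61
s^4 ≡ 61^2 = 3721 ≡ 16
s^8 ≡ 16^2 = 256 ≡ 66
s^16 ≡ 66^2 = 4356 ≡ 81
s^32 ≡ 81^2 = 6561 ≡ 6
49 = 32 + 16 + 1, so s^49 ≡ 6·81·36 ≡ 16 (mod 95)
Since 16 equals the digest 16, verification succeeds.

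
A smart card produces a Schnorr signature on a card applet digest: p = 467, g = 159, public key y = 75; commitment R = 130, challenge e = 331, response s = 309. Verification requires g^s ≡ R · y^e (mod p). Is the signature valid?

g^s mod p:
159^2 = 25281 ≡ 63
159^4 ≡ 63^2 = 3969 ≡ 233
159^8 ≡ 233^2 = 54289 ≡ 117
159^16 ≡ 117^2 = 13689 ≡ 146
159^32 ≡ 146^2 = 21316 ≡ 301
159^64 ≡ 301^2 = 90601 ≡ 3
159^128 ≡ 3^2 = 9
159^256 ≡ 9^2 = 81
309 = 256 + 32 + 16 + 4 + 1, so 159^309 ≡ 81·301·146·233·159 ≡ 58 (mod 467)
R · y^e mod p:
75^2 = 5625 ≡ 21
75^4 ≡ 21^2 = 441
75^8 ≡ 441^2 = 194481 ≡ 209
75^16 ≡ 209^2 = 43681 ≡ 250
75^32 ≡ 250^2 = 62500 ≡ 389
75^64 ≡ 389^2 = 151321 ≡ 13
75^128 ≡ 13^2 = 169
75^256 ≡ 169^2 = 28561 ≡ 74
331 = 256 + 64 + 8 + 2 + 1, so 75^331 ≡ 74·13·209·21·75 ≡ 188 (mod 467)
130·188 = 24440 ≡ 156 (mod 467)
58 ≠ 156; the check fails.

invalid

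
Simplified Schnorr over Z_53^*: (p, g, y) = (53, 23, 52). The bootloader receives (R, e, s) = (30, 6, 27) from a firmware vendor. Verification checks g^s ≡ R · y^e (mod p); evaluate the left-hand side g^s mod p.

30

Squares mod 53: 23^1≡23, 23^2≡52, 23^4≡1, 23^8≡1, 23^16≡1
27 = 16 + 8 + 2 + 1, so 23^27 ≡ 1·1·52·23 ≡ 30 (mod 53)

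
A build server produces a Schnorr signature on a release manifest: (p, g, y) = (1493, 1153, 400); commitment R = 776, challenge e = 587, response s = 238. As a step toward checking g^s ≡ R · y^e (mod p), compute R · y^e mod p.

314

400^2 = 160000 ≡ 249
400^4 ≡ 249^2 = 62001 ≡ 788
400^8 ≡ 788^2 = 620944 ≡ 1349
400^16 ≡ 1349^2 = 1819801 ≡ 1327
400^32 ≡ 1327^2 = 1760929 ≡ 682
400^64 ≡ 682^2 = 465124 ≡ 801
400^128 ≡ 801^2 = 641601 ≡ 1104
400^256 ≡ 1104^2 = 1218816 ≡ 528
400^512 ≡ 528^2 = 278784 ≡ 1086
587 = 512 + 64 + 8 + 2 + 1, so 400^587 ≡ 1086·801·1349·249·400 ≡ 289 (mod 1493)
R · y^e ≡ 776·289 = 224264 ≡ 314 (mod 1493)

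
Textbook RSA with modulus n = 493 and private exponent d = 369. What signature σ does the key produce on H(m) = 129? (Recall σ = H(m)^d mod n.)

Squares mod 493: (H(m))^1≡129, (H(m))^2≡372, (H(m))^4≡344, (H(m))^8≡16, (H(m))^16≡256, (H(m))^32≡460, (H(m))^64≡103, (H(m))^128≡256, (H(m))^256≡460
369 = 256 + 64 + 32 + 16 + 1, so (H(m))^369 ≡ 460·103·460·256·129 ≡ 180 (mod 493)

180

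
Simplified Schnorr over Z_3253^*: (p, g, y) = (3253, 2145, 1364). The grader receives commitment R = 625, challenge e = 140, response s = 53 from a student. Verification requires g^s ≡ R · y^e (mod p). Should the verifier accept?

reject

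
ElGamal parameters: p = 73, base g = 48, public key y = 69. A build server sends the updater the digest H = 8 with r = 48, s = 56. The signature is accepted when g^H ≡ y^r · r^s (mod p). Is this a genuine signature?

genuine

Left side g^H mod p:
48^8 mod 73 = 4
Right side y^r · r^s mod p:
69^48 mod 73 = 64
48^56 mod 73 = 32
64·32 = 2048 ≡ 4 (mod 73)
4 ≡ 4 (mod 73), so the signature is genuine.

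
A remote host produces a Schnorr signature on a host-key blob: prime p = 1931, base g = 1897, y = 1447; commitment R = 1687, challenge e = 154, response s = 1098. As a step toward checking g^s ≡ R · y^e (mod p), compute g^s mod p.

327

1897^2 = 3598609 ≡ 1156
1897^4 ≡ 1156^2 = 1336336 ≡ 84
1897^8 ≡ 84^2 = 7056 ≡ 1263
1897^16 ≡ 1263^2 = 1595169 ≡ 163
1897^32 ≡ 163^2 = 26569 ≡ 1466
1897^64 ≡ 1466^2 = 2149156 ≡ 1884
1897^128 ≡ 1884^2 = 3549456 ≡ 278
1897^256 ≡ 278^2 = 77284 ≡ 44
1897^512 ≡ 44^2 = 1936 ≡ 5
1897^1024 ≡ 5^2 = 25
1098 = 1024 + 64 + 8 + 2, so 1897^1098 ≡ 25·1884·1263·1156 ≡ 327 (mod 1931)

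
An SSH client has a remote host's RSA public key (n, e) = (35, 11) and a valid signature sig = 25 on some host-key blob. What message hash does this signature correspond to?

sig^11 mod 35 = 30

30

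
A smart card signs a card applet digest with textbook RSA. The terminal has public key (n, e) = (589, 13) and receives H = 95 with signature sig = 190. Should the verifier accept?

accept

Squares mod 589: sig^1≡190, sig^2≡171, sig^4≡380, sig^8≡95
13 = 8 + 4 + 1, so sig^13 ≡ 95·380·190 ≡ 95 (mod 589)
95 = H, so the signature checks out.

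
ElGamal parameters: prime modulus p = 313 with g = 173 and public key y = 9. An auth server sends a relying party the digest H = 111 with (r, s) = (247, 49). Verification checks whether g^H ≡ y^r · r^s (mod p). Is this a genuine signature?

forged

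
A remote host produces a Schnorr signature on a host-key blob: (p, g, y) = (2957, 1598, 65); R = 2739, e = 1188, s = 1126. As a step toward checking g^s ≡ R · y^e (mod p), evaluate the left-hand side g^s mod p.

1598^2 = 2553604 ≡ 1713
1598^4 ≡ 1713^2 = 2934369 ≡ 1025
1598^8 ≡ 1025^2 = 1050625 ≡ 890
1598^16 ≡ 890^2 = 792100 ≡ 2581
1598^32 ≡ 2581^2 = 6661561 ≡ 2397
1598^64 ≡ 2397^2 = 5745609 ≡ 158
1598^128 ≡ 158^2 = 24964 ≡ 1308
1598^256 ≡ 1308^2 = 1710864 ≡ 1718
1598^512 ≡ 1718^2 = 2951524 ≡ 438
1598^1024 ≡ 438^2 = 191844 ≡ 2596
1126 = 1024 + 64 + 32 + 4 + 2, so 1598^1126 ≡ 2596·158·2397·1025·1713 ≡ 272 (mod 2957)

272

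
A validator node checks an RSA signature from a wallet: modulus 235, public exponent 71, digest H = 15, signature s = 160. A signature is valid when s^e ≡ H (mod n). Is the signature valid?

valid

s^2 ≡ 160^2 = 25600 ≡ 220
s^4 ≡ 220^2 = 48400 ≡ 225
s^8 ≡ 225^2 = 50625 ≡ 100
s^16 ≡ 100^2 = 10000 ≡ 130
s^32 ≡ 130^2 = 16900 ≡ 215
s^64 ≡ 215^2 = 46225 ≡ 165
71 = 64 + 4 + 2 + 1, so s^71 ≡ 165·225·220·160 ≡ 15 (mod 235)
15 = H, so the signature checks out.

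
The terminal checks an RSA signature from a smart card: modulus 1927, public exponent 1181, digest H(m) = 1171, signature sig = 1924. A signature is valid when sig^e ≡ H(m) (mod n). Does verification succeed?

fails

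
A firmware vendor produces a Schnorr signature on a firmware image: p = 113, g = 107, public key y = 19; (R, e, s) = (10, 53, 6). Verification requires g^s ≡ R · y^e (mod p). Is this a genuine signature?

g^s mod p:
107^2 = 11449 ≡ 36
107^4 ≡ 36^2 = 1296 ≡ 53
6 = 4 + 2, so 107^6 ≡ 53·36 ≡ 100 (mod 113)
R · y^e mod p:
19^2 = 361 ≡ 22
19^4 ≡ 22^2 = 484 ≡ 32
19^8 ≡ 32^2 = 1024 ≡ 7
19^16 ≡ 7^2 = 49
19^32 ≡ 49^2 = 2401 ≡ 28
53 = 32 + 16 + 4 + 1, so 19^53 ≡ 28·49·32·19 ≡ 10 (mod 113)
10·10 = 100 ≡ 100 (mod 113)
100 ≡ 100 (mod 113); signature holds.

genuine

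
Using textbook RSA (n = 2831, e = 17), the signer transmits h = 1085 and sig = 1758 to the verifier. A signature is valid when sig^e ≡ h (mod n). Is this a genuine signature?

genuine

sig^2 ≡ 1758^2 = 3090564 ≡ 1943
sig^4 ≡ 1943^2 = 3775249 ≡ 1526
sig^8 ≡ 1526^2 = 2328676 ≡ 1594
sig^16 ≡ 1594^2 = 2540836 ≡ 1429
17 = 16 + 1, so sig^17 ≡ 1429·1758 ≡ 1085 (mod 2831)
1085 = h, so the signature checks out.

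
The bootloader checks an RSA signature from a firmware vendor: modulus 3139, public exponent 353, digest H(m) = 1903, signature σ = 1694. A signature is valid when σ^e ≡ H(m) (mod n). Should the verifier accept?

reject

Squares mod 3139: σ^1≡1694, σ^2≡590, σ^4≡2810, σ^8≡1515, σ^16≡616, σ^32≡2776, σ^64≡3070, σ^128≡1622, σ^256≡402
353 = 256 + 64 + 32 + 1, so σ^353 ≡ 402·3070·2776·1694 ≡ 1958 (mod 3139)
σ^353 mod 3139 = 1958, but H(m) = 1903.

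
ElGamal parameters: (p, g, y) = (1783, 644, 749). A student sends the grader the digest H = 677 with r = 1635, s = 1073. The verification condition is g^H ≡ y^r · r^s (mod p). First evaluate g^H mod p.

909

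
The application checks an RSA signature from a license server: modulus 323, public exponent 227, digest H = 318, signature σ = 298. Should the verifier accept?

reject

Squares mod 323: σ^1≡298, σ^2≡302, σ^4≡118, σ^8≡35, σ^16≡256, σ^32≡290, σ^64≡120, σ^128≡188
227 = 128 + 64 + 32 + 2 + 1, so σ^227 ≡ 188·120·290·302·298 ≡ 287 (mod 323)
σ^227 mod 323 = 287, but H = 318.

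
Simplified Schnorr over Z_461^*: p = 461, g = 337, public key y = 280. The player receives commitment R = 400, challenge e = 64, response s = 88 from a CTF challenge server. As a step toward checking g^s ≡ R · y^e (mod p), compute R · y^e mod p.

280^64 mod 461 = 196
R · y^e ≡ 400·196 = 78400 ≡ 30 (mod 461)

30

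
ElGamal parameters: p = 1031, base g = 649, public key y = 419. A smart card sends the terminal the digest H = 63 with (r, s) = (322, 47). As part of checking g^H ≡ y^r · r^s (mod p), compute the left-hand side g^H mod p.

1022

Squares mod 1031: 649^1≡649, 649^2≡553, 649^4≡633, 649^8≡661, 649^16≡808, 649^32≡241
63 = 32 + 16 + 8 + 4 + 2 + 1, so 649^63 ≡ 241·808·661·633·553·649 ≡ 1022 (mod 1031)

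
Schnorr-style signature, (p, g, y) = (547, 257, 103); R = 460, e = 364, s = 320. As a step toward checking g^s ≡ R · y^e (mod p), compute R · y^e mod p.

460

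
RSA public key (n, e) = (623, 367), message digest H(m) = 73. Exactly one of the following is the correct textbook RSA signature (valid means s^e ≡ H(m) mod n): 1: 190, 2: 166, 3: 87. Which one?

Candidate 1: Squares mod 623: 190^1≡190, 190^2≡589, 190^4≡533, 190^8≡1, 190^16≡1, 190^32≡1, 190^64≡1, 190^128≡1, 190^256≡1; 367 = 256 + 64 + 32 + 8 + 4 + 2 + 1, so 190^367 ≡ 1·1·1·1·533·589·190 ≡ 141 (mod 623)
Candidate 2: Squares mod 623: 166^1≡166, 166^2≡144, 166^4≡177, 166^8≡179, 166^16≡268, 166^32≡179, 166^64≡268, 166^128≡179, 166^256≡268; 367 = 256 + 64 + 32 + 8 + 4 + 2 + 1, so 166^367 ≡ 268·268·179·179·177·144·166 ≡ 215 (mod 623)
Candidate 3: Squares mod 623: 87^1≡87, 87^2≡93, 87^4≡550, 87^8≡345, 87^16≡32, 87^32≡401, 87^64≡67, 87^128≡128, 87^256≡186; 367 = 256 + 64 + 32 + 8 + 4 + 2 + 1, so 87^367 ≡ 186·67·401·345·550·93·87 ≡ 73 (mod 623)
  → matches H(m) = 73

3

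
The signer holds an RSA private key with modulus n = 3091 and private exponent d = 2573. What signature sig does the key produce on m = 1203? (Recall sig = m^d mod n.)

2638

Squares mod 3091: m^1≡1203, m^2≡621, m^4≡2357, m^8≡922, m^16≡59, m^32≡390, m^64≡641, m^128≡2869, m^256≡2919, m^512≡1765, m^1024≡2588, m^2048≡2638
2573 = 2048 + 512 + 8 + 4 + 1, so m^2573 ≡ 2638·1765·922·2357·1203 ≡ 2638 (mod 3091)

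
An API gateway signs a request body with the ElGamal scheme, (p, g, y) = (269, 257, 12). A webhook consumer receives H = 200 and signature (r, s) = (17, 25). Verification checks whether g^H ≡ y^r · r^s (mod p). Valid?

yes

Left side g^H mod p:
257^2 = 66049 ≡ 144
257^4 ≡ 144^2 = 20736 ≡ 23
257^8 ≡ 23^2 = 529 ≡ 260
257^16 ≡ 260^2 = 67600 ≡ 81
257^32 ≡ 81^2 = 6561 ≡ 105
257^64 ≡ 105^2 = 11025 ≡ 265
257^128 ≡ 265^2 = 70225 ≡ 16
200 = 128 + 64 + 8, so 257^200 ≡ 16·265·260 ≡ 38 (mod 269)
Right side y^r · r^s mod p:
12^2 = 144
12^4 ≡ 144^2 = 20736 ≡ 23
12^8 ≡ 23^2 = 529 ≡ 260
12^16 ≡ 260^2 = 67600 ≡ 81
17 = 16 + 1, so 12^17 ≡ 81·12 ≡ 165 (mod 269)
17^2 = 289 ≡ 20
17^4 ≡ 20^2 = 400 ≡ 131
17^8 ≡ 131^2 = 17161 ≡ 214
17^16 ≡ 214^2 = 45796 ≡ 66
25 = 16 + 8 + 1, so 17^25 ≡ 66·214·17 ≡ 160 (mod 269)
165·160 = 26400 ≡ 38 (mod 269)
38 ≡ 38 (mod 269), so the signature is genuine.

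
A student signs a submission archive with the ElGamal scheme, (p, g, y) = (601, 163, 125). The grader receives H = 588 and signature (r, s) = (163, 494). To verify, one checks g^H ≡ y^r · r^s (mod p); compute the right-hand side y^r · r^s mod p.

125^2 = 15625 ≡ 600
125^4 ≡ 600^2 = 360000 ≡ 1
125^8 ≡ 1^2 = 1
125^16 ≡ 1^2 = 1
125^32 ≡ 1^2 = 1
125^64 ≡ 1^2 = 1
125^128 ≡ 1^2 = 1
163 = 128 + 32 + 2 + 1, so 125^163 ≡ 1·1·600·125 ≡ 476 (mod 601)
163^2 = 26569 ≡ 125
163^4 ≡ 125^2 = 15625 ≡ 600
163^8 ≡ 600^2 = 360000 ≡ 1
163^16 ≡ 1^2 = 1
163^32 ≡ 1^2 = 1
163^64 ≡ 1^2 = 1
163^128 ≡ 1^2 = 1
163^256 ≡ 1^2 = 1
494 = 256 + 128 + 64 + 32 + 8 + 4 + 2, so 163^494 ≡ 1·1·1·1·1·600·125 ≡ 476 (mod 601)
y^r · r^s ≡ 476·476 = 226576 ≡ 600 (mod 601)

600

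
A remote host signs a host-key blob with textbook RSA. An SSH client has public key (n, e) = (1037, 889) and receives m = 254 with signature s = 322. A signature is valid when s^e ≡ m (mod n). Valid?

Squares mod 1037: s^1≡322, s^2≡1021, s^4≡256, s^8≡205, s^16≡545, s^32≡443, s^64≡256, s^128≡205, s^256≡545, s^512≡443
889 = 512 + 256 + 64 + 32 + 16 + 8 + 1, so s^889 ≡ 443·545·256·443·545·205·322 ≡ 254 (mod 1037)
s^889 mod 1037 = 254 matches m.

yes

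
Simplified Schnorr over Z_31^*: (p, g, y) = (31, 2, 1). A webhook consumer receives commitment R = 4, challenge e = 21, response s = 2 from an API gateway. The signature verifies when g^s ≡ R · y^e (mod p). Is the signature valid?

valid

g^s mod p:
Squares mod 31: 2^1≡2, 2^2≡4
2^2 ≡ 4 (mod 31)
R · y^e mod p:
Squares mod 31: 1^1≡1, 1^2≡1, 1^4≡1, 1^8≡1, 1^16≡1
21 = 16 + 4 + 1, so 1^21 ≡ 1·1·1 ≡ 1 (mod 31)
4·1 = 4 ≡ 4 (mod 31)
4 ≡ 4 (mod 31); signature holds.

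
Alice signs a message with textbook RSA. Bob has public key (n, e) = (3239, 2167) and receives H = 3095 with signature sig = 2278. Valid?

no

sig^2 ≡ 2278^2 = 5189284 ≡ 406
sig^4 ≡ 406^2 = 164836 ≡ 2886
sig^8 ≡ 2886^2 = 8328996 ≡ 1527
sig^16 ≡ 1527^2 = 2331729 ≡ 2888
sig^32 ≡ 2888^2 = 8340544 ≡ 119
sig^64 ≡ 119^2 = 14161 ≡ 1205
sig^128 ≡ 1205^2 = 1452025 ≡ 953
sig^256 ≡ 953^2 = 908209 ≡ 1289
sig^512 ≡ 1289^2 = 1661521 ≡ 3153
sig^1024 ≡ 3153^2 = 9941409 ≡ 918
sig^2048 ≡ 918^2 = 842724 ≡ 584
2167 = 2048 + 64 + 32 + 16 + 4 + 2 + 1, so sig^2167 ≡ 584·1205·119·2888·2886·406·2278 ≡ 291 (mod 3239)
291 ≠ 3095, so verification fails.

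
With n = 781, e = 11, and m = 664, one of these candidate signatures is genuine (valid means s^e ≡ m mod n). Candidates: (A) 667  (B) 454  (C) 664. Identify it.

Candidate A: Squares mod 781: 667^1≡667, 667^2≡500, 667^4≡80, 667^8≡152; 11 = 8 + 2 + 1, so 667^11 ≡ 152·500·667 ≡ 414 (mod 781)
Candidate B: Squares mod 781: 454^1≡454, 454^2≡713, 454^4≡719, 454^8≡720; 11 = 8 + 2 + 1, so 454^11 ≡ 720·713·454 ≡ 201 (mod 781)
Candidate C: Squares mod 781: 664^1≡664, 664^2≡412, 664^4≡267, 664^8≡218; 11 = 8 + 2 + 1, so 664^11 ≡ 218·412·664 ≡ 664 (mod 781)
  → matches m = 664

C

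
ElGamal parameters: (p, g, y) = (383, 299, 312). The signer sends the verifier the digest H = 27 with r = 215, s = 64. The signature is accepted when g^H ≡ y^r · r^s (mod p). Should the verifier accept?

reject

Left side g^H mod p:
Squares mod 383: 299^1≡299, 299^2≡162, 299^4≡200, 299^8≡168, 299^16≡265
27 = 16 + 8 + 2 + 1, so 299^27 ≡ 265·168·162·299 ≡ 91 (mod 383)
Right side y^r · r^s mod p:
Squares mod 383: 312^1≡312, 312^2≡62, 312^4≡14, 312^8≡196, 312^16≡116, 312^32≡51, 312^64≡303, 312^128≡272
215 = 128 + 64 + 16 + 4 + 2 + 1, so 312^215 ≡ 272·303·116·14·62·312 ≡ 244 (mod 383)
Squares mod 383: 215^1≡215, 215^2≡265, 215^4≡136, 215^8≡112, 215^16≡288, 215^32≡216, 215^64≡313
215^64 ≡ 313 (mod 383)
244·313 = 76372 ≡ 155 (mod 383)
91 ≠ 155, so verification fails.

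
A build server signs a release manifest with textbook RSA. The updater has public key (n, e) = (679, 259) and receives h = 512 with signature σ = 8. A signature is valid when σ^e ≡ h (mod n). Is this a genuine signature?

Squares mod 679: σ^1≡8, σ^2≡64, σ^4≡22, σ^8≡484, σ^16≡1, σ^32≡1, σ^64≡1, σ^128≡1, σ^256≡1
259 = 256 + 2 + 1, so σ^259 ≡ 1·64·8 ≡ 512 (mod 679)
Since 512 equals the digest 512, verification succeeds.

genuine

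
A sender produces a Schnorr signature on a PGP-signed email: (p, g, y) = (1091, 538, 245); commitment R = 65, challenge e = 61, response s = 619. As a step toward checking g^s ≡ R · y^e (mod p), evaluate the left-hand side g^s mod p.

380

538^2 = 289444 ≡ 329
538^4 ≡ 329^2 = 108241 ≡ 232
538^8 ≡ 232^2 = 53824 ≡ 365
538^16 ≡ 365^2 = 133225 ≡ 123
538^32 ≡ 123^2 = 15129 ≡ 946
538^64 ≡ 946^2 = 894916 ≡ 296
538^128 ≡ 296^2 = 87616 ≡ 336
538^256 ≡ 336^2 = 112896 ≡ 523
538^512 ≡ 523^2 = 273529 ≡ 779
619 = 512 + 64 + 32 + 8 + 2 + 1, so 538^619 ≡ 779·296·946·365·329·538 ≡ 380 (mod 1091)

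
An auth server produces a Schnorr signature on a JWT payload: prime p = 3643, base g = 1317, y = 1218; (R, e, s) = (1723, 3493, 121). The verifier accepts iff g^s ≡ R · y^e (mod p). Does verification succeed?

fails

g^s mod p:
1317^121 mod 3643 = 3210
R · y^e mod p:
1218^3493 mod 3643 = 718
1723·718 = 1237114 ≡ 2137 (mod 3643)
3210 ≠ 2137; the check fails.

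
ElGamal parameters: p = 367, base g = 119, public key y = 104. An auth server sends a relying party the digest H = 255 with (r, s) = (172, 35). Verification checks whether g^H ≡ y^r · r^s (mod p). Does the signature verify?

verifies

Left side g^H mod p:
Squares mod 367: 119^1≡119, 119^2≡215, 119^4≡350, 119^8≡289, 119^16≡212, 119^32≡170, 119^64≡274, 119^128≡208
255 = 128 + 64 + 32 + 16 + 8 + 4 + 2 + 1, so 119^255 ≡ 208·274·170·212·289·350·215·119 ≡ 86 (mod 367)
Right side y^r · r^s mod p:
Squares mod 367: 104^1≡104, 104^2≡173, 104^4≡202, 104^8≡67, 104^16≡85, 104^32≡252, 104^64≡13, 104^128≡169
172 = 128 + 32 + 8 + 4, so 104^172 ≡ 169·252·67·202 ≡ 14 (mod 367)
Squares mod 367: 172^1≡172, 172^2≡224, 172^4≡264, 172^8≡333, 172^16≡55, 172^32≡89
35 = 32 + 2 + 1, so 172^35 ≡ 89·224·172 ≡ 111 (mod 367)
14·111 = 1554 ≡ 86 (mod 367)
86 ≡ 86 (mod 367), so the signature is genuine.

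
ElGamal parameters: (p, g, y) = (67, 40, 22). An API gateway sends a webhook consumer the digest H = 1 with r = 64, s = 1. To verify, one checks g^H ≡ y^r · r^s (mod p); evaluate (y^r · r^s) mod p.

40

22^2 = 484 ≡ 15
22^4 ≡ 15^2 = 225 ≡ 24
22^8 ≡ 24^2 = 576 ≡ 40
22^16 ≡ 40^2 = 1600 ≡ 59
22^32 ≡ 59^2 = 3481 ≡ 64
22^64 ≡ 64^2 = 4096 ≡ 9
64^1 mod 67 = 64
y^r · r^s ≡ 9·64 = 576 ≡ 40 (mod 67)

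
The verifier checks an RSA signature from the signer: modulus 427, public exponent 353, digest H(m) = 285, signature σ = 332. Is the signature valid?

Squares mod 427: σ^1≡332, σ^2≡58, σ^4≡375, σ^8≡142, σ^16≡95, σ^32≡58, σ^64≡375, σ^128≡142, σ^256≡95
353 = 256 + 64 + 32 + 1, so σ^353 ≡ 95·375·58·332 ≡ 285 (mod 427)
Since 285 equals the digest 285, verification succeeds.

valid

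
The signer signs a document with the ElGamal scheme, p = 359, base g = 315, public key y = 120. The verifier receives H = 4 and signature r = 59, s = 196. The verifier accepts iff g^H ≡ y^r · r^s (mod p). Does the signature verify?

Left side g^H mod p:
315^2 = 99225 ≡ 141
315^4 ≡ 141^2 = 19881 ≡ 136
Right side y^r · r^s mod p:
120^2 = 14400 ≡ 40
120^4 ≡ 40^2 = 1600 ≡ 164
120^8 ≡ 164^2 = 26896 ≡ 330
120^16 ≡ 330^2 = 108900 ≡ 123
120^32 ≡ 123^2 = 15129 ≡ 51
59 = 32 + 16 + 8 + 2 + 1, so 120^59 ≡ 51·123·330·40·120 ≡ 203 (mod 359)
59^2 = 3481 ≡ 250
59^4 ≡ 250^2 = 62500 ≡ 34
59^8 ≡ 34^2 = 1156 ≡ 79
59^16 ≡ 79^2 = 6241 ≡ 138
59^32 ≡ 138^2 = 19044 ≡ 17
59^64 ≡ 17^2 = 289
59^128 ≡ 289^2 = 83521 ≡ 233
196 = 128 + 64 + 4, so 59^196 ≡ 233·289·34 ≡ 115 (mod 359)
203·115 = 23345 ≡ 10 (mod 359)
136 ≠ 10, so verification fails.

does not verify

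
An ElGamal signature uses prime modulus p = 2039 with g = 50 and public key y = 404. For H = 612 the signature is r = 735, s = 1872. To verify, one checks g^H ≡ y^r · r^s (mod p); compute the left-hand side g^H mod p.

50^2 = 2500 ≡ 461
50^4 ≡ 461^2 = 212521 ≡ 465
50^8 ≡ 465^2 = 216225 ≡ 91
50^16 ≡ 91^2 = 8281 ≡ 125
50^32 ≡ 125^2 = 15625 ≡ 1352
50^64 ≡ 1352^2 = 1827904 ≡ 960
50^128 ≡ 960^2 = 921600 ≡ 2011
50^256 ≡ 2011^2 = 4044121 ≡ 784
50^512 ≡ 784^2 = 614656 ≡ 917
612 = 512 + 64 + 32 + 4, so 50^612 ≡ 917·960·1352·465 ≡ 43 (mod 2039)

43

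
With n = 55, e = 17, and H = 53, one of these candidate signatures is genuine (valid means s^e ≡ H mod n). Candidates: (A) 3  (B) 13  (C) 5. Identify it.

Candidate A: 3^17 mod 55 = 53
  → matches H = 53
Candidate B: 13^17 mod 55 = 18
Candidate C: 5^17 mod 55 = 25

A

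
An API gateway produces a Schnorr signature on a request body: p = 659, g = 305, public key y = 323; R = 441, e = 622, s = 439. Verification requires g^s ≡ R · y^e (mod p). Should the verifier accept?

g^s mod p:
305^439 mod 659 = 23
R · y^e mod p:
323^622 mod 659 = 541
441·541 = 238581 ≡ 23 (mod 659)
23 ≡ 23 (mod 659); signature holds.

accept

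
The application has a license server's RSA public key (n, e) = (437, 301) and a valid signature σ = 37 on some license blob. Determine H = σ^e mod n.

132

Squares mod 437: σ^1≡37, σ^2≡58, σ^4≡305, σ^8≡381, σ^16≡77, σ^32≡248, σ^64≡324, σ^128≡96, σ^256≡39
301 = 256 + 32 + 8 + 4 + 1, so σ^301 ≡ 39·248·381·305·37 ≡ 132 (mod 437)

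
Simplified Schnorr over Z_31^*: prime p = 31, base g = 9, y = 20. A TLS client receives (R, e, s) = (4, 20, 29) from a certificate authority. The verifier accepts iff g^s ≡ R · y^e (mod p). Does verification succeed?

g^s mod p:
9^2 = 81 ≡ 19
9^4 ≡ 19^2 = 361 ≡ 20
9^8 ≡ 20^2 = 400 ≡ 28
9^16 ≡ 28^2 = 784 ≡ 9
29 = 16 + 8 + 4 + 1, so 9^29 ≡ 9·28·20·9 ≡ 7 (mod 31)
R · y^e mod p:
20^2 = 400 ≡ 28
20^4 ≡ 28^2 = 784 ≡ 9
20^8 ≡ 9^2 = 81 ≡ 19
20^16 ≡ 19^2 = 361 ≡ 20
20 = 16 + 4, so 20^20 ≡ 20·9 ≡ 25 (mod 31)
4·25 = 100 ≡ 7 (mod 31)
7 ≡ 7 (mod 31); signature holds.

passes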